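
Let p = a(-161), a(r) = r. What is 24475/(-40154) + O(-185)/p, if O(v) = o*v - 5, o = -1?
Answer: -11168195/6464794 ≈ -1.7275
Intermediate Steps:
p = -161
O(v) = -5 - v (O(v) = -v - 5 = -5 - v)
24475/(-40154) + O(-185)/p = 24475/(-40154) + (-5 - 1*(-185))/(-161) = 24475*(-1/40154) + (-5 + 185)*(-1/161) = -24475/40154 + 180*(-1/161) = -24475/40154 - 180/161 = -11168195/6464794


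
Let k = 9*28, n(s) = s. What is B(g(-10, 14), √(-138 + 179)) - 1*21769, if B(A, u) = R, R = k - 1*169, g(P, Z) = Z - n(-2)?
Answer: -21686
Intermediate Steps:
g(P, Z) = 2 + Z (g(P, Z) = Z - 1*(-2) = Z + 2 = 2 + Z)
k = 252
R = 83 (R = 252 - 1*169 = 252 - 169 = 83)
B(A, u) = 83
B(g(-10, 14), √(-138 + 179)) - 1*21769 = 83 - 1*21769 = 83 - 21769 = -21686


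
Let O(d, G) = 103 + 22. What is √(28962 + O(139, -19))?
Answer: √29087 ≈ 170.55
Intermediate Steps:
O(d, G) = 125
√(28962 + O(139, -19)) = √(28962 + 125) = √29087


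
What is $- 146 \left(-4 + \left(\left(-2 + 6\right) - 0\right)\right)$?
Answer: $0$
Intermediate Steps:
$- 146 \left(-4 + \left(\left(-2 + 6\right) - 0\right)\right) = - 146 \left(-4 + \left(4 + 0\right)\right) = - 146 \left(-4 + 4\right) = \left(-146\right) 0 = 0$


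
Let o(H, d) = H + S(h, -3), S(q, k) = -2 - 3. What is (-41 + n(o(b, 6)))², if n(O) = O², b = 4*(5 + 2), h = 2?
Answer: 238144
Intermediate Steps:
S(q, k) = -5
b = 28 (b = 4*7 = 28)
o(H, d) = -5 + H (o(H, d) = H - 5 = -5 + H)
(-41 + n(o(b, 6)))² = (-41 + (-5 + 28)²)² = (-41 + 23²)² = (-41 + 529)² = 488² = 238144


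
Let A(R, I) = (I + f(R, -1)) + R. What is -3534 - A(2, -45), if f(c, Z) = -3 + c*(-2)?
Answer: -3484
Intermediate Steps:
f(c, Z) = -3 - 2*c
A(R, I) = -3 + I - R (A(R, I) = (I + (-3 - 2*R)) + R = (-3 + I - 2*R) + R = -3 + I - R)
-3534 - A(2, -45) = -3534 - (-3 - 45 - 1*2) = -3534 - (-3 - 45 - 2) = -3534 - 1*(-50) = -3534 + 50 = -3484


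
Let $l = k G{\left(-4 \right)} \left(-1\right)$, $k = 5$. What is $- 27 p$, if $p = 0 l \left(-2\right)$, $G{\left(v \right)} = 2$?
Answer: $0$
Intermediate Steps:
$l = -10$ ($l = 5 \cdot 2 \left(-1\right) = 10 \left(-1\right) = -10$)
$p = 0$ ($p = 0 \left(-10\right) \left(-2\right) = 0 \left(-2\right) = 0$)
$- 27 p = \left(-27\right) 0 = 0$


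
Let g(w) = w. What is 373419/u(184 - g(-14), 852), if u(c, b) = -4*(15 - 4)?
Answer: -373419/44 ≈ -8486.8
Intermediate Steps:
u(c, b) = -44 (u(c, b) = -4*11 = -44)
373419/u(184 - g(-14), 852) = 373419/(-44) = 373419*(-1/44) = -373419/44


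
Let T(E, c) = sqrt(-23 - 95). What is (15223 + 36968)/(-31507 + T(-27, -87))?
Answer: -1644381837/992691167 - 52191*I*sqrt(118)/992691167 ≈ -1.6565 - 0.00057111*I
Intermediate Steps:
T(E, c) = I*sqrt(118) (T(E, c) = sqrt(-118) = I*sqrt(118))
(15223 + 36968)/(-31507 + T(-27, -87)) = (15223 + 36968)/(-31507 + I*sqrt(118)) = 52191/(-31507 + I*sqrt(118))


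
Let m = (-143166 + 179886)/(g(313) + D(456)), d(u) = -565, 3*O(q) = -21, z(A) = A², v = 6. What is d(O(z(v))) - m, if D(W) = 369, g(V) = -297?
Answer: -1075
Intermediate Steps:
O(q) = -7 (O(q) = (⅓)*(-21) = -7)
m = 510 (m = (-143166 + 179886)/(-297 + 369) = 36720/72 = 36720*(1/72) = 510)
d(O(z(v))) - m = -565 - 1*510 = -565 - 510 = -1075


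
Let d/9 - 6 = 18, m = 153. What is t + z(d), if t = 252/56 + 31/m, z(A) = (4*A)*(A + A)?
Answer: 114215327/306 ≈ 3.7325e+5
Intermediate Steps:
d = 216 (d = 54 + 9*18 = 54 + 162 = 216)
z(A) = 8*A**2 (z(A) = (4*A)*(2*A) = 8*A**2)
t = 1439/306 (t = 252/56 + 31/153 = 252*(1/56) + 31*(1/153) = 9/2 + 31/153 = 1439/306 ≈ 4.7026)
t + z(d) = 1439/306 + 8*216**2 = 1439/306 + 8*46656 = 1439/306 + 373248 = 114215327/306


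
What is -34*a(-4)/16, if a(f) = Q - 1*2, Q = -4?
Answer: 51/4 ≈ 12.750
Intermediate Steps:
a(f) = -6 (a(f) = -4 - 1*2 = -4 - 2 = -6)
-34*a(-4)/16 = -(-204)/16 = -34*(-3/8) = 51/4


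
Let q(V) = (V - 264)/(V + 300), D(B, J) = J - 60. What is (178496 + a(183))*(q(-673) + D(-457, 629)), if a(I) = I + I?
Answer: 38128727988/373 ≈ 1.0222e+8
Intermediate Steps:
a(I) = 2*I
D(B, J) = -60 + J
q(V) = (-264 + V)/(300 + V)
(178496 + a(183))*(q(-673) + D(-457, 629)) = (178496 + 2*183)*((-264 - 673)/(300 - 673) + (-60 + 629)) = (178496 + 366)*(-937/(-373) + 569) = 178862*(-1/373*(-937) + 569) = 178862*(937/373 + 569) = 178862*(213174/373) = 38128727988/373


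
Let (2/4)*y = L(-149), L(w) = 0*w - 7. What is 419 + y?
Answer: 405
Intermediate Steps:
L(w) = -7 (L(w) = 0 - 7 = -7)
y = -14 (y = 2*(-7) = -14)
419 + y = 419 - 14 = 405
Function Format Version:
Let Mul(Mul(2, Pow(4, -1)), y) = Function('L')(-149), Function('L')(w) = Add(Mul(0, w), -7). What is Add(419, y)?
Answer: 405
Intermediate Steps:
Function('L')(w) = -7 (Function('L')(w) = Add(0, -7) = -7)
y = -14 (y = Mul(2, -7) = -14)
Add(419, y) = Add(419, -14) = 405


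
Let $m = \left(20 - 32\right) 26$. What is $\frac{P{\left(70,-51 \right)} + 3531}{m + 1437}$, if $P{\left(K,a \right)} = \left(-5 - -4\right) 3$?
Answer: $\frac{392}{125} \approx 3.136$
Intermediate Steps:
$m = -312$ ($m = \left(-12\right) 26 = -312$)
$P{\left(K,a \right)} = -3$ ($P{\left(K,a \right)} = \left(-5 + 4\right) 3 = \left(-1\right) 3 = -3$)
$\frac{P{\left(70,-51 \right)} + 3531}{m + 1437} = \frac{-3 + 3531}{-312 + 1437} = \frac{3528}{1125} = 3528 \cdot \frac{1}{1125} = \frac{392}{125}$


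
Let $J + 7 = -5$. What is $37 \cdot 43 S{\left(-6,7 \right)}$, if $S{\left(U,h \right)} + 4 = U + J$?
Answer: $-35002$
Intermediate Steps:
$J = -12$ ($J = -7 - 5 = -12$)
$S{\left(U,h \right)} = -16 + U$ ($S{\left(U,h \right)} = -4 + \left(U - 12\right) = -4 + \left(-12 + U\right) = -16 + U$)
$37 \cdot 43 S{\left(-6,7 \right)} = 37 \cdot 43 \left(-16 - 6\right) = 1591 \left(-22\right) = -35002$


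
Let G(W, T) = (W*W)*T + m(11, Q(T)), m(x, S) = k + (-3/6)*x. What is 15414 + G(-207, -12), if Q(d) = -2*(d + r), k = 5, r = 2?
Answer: -997549/2 ≈ -4.9877e+5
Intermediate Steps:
Q(d) = -4 - 2*d (Q(d) = -2*(d + 2) = -2*(2 + d) = -4 - 2*d)
m(x, S) = 5 - x/2 (m(x, S) = 5 + (-3/6)*x = 5 + (-3*⅙)*x = 5 - x/2)
G(W, T) = -½ + T*W² (G(W, T) = (W*W)*T + (5 - ½*11) = W²*T + (5 - 11/2) = T*W² - ½ = -½ + T*W²)
15414 + G(-207, -12) = 15414 + (-½ - 12*(-207)²) = 15414 + (-½ - 12*42849) = 15414 + (-½ - 514188) = 15414 - 1028377/2 = -997549/2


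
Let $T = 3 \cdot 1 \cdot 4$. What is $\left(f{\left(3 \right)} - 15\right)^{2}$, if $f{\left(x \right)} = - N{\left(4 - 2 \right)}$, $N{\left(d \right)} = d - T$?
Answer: $25$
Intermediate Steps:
$T = 12$ ($T = 3 \cdot 4 = 12$)
$N{\left(d \right)} = -12 + d$ ($N{\left(d \right)} = d - 12 = -12 + d$)
$f{\left(x \right)} = 10$ ($f{\left(x \right)} = - (-12 + \left(4 - 2\right)) = - (-12 + 2) = \left(-1\right) \left(-10\right) = 10$)
$\left(f{\left(3 \right)} - 15\right)^{2} = \left(10 - 15\right)^{2} = \left(-5\right)^{2} = 25$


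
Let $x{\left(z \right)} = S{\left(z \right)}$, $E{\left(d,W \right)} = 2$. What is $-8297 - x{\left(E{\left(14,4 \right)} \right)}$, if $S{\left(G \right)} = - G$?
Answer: $-8295$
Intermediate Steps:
$x{\left(z \right)} = - z$
$-8297 - x{\left(E{\left(14,4 \right)} \right)} = -8297 - \left(-1\right) 2 = -8297 - -2 = -8297 + 2 = -8295$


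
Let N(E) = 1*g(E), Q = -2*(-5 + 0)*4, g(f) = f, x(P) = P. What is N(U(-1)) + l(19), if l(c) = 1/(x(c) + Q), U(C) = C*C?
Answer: 60/59 ≈ 1.0169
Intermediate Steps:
Q = 40 (Q = -(-10)*4 = -2*(-20) = 40)
U(C) = C²
N(E) = E (N(E) = 1*E = E)
l(c) = 1/(40 + c) (l(c) = 1/(c + 40) = 1/(40 + c))
N(U(-1)) + l(19) = (-1)² + 1/(40 + 19) = 1 + 1/59 = 60/59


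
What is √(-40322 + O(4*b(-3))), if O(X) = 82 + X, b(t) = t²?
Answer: 46*I*√19 ≈ 200.51*I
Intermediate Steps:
√(-40322 + O(4*b(-3))) = √(-40322 + (82 + 4*(-3)²)) = √(-40322 + (82 + 4*9)) = √(-40322 + (82 + 36)) = √(-40322 + 118) = √(-40204) = 46*I*√19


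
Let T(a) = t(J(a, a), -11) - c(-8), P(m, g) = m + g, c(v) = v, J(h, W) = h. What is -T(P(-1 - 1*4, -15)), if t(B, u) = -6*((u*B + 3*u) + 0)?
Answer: 1114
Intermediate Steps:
t(B, u) = -18*u - 6*B*u (t(B, u) = -6*((B*u + 3*u) + 0) = -6*((3*u + B*u) + 0) = -6*(3*u + B*u) = -18*u - 6*B*u)
P(m, g) = g + m
T(a) = 206 + 66*a (T(a) = -6*(-11)*(3 + a) - 1*(-8) = (198 + 66*a) + 8 = 206 + 66*a)
-T(P(-1 - 1*4, -15)) = -(206 + 66*(-15 + (-1 - 1*4))) = -(206 + 66*(-15 + (-1 - 4))) = -(206 + 66*(-15 - 5)) = -(206 + 66*(-20)) = -(206 - 1320) = -1*(-1114) = 1114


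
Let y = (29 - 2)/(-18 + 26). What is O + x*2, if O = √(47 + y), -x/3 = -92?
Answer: 552 + √806/4 ≈ 559.10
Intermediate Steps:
x = 276 (x = -3*(-92) = 276)
y = 27/8 ≈ 3.3750
O = √806/4 (O = √(47 + 27/8) = √(403/8) = √806/4 ≈ 7.0975)
O + x*2 = √806/4 + 276*2 = √806/4 + 552 = 552 + √806/4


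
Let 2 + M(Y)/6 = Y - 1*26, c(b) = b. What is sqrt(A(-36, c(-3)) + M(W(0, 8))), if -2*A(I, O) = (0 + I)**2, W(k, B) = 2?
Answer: 2*I*sqrt(201) ≈ 28.355*I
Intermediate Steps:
M(Y) = -168 + 6*Y (M(Y) = -12 + 6*(Y - 1*26) = -12 + 6*(Y - 26) = -12 + 6*(-26 + Y) = -12 + (-156 + 6*Y) = -168 + 6*Y)
A(I, O) = -I**2/2 (A(I, O) = -(0 + I)**2/2 = -I**2/2)
sqrt(A(-36, c(-3)) + M(W(0, 8))) = sqrt(-1/2*(-36)**2 + (-168 + 6*2)) = sqrt(-1/2*1296 + (-168 + 12)) = sqrt(-648 - 156) = sqrt(-804) = 2*I*sqrt(201)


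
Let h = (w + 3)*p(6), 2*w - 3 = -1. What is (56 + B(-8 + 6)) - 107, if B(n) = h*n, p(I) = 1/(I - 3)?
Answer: -161/3 ≈ -53.667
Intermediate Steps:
w = 1 (w = 3/2 + (½)*(-1) = 3/2 - ½ = 1)
p(I) = 1/(-3 + I)
h = 4/3 (h = (1 + 3)/(-3 + 6) = 4/3 ≈ 1.3333)
B(n) = 4*n/3
(56 + B(-8 + 6)) - 107 = (56 + 4*(-8 + 6)/3) - 107 = (56 + (4/3)*(-2)) - 107 = (56 - 8/3) - 107 = 160/3 - 107 = -161/3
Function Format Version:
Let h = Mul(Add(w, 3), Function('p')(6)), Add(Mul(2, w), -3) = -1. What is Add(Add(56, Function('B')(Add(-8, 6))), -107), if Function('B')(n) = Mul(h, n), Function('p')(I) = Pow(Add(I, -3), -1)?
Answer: Rational(-161, 3) ≈ -53.667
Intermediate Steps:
w = 1 (w = Add(Rational(3, 2), Mul(Rational(1, 2), -1)) = Add(Rational(3, 2), Rational(-1, 2)) = 1)
Function('p')(I) = Pow(Add(-3, I), -1)
h = Rational(4, 3) (h = Mul(Add(1, 3), Pow(Add(-3, 6), -1)) = Mul(4, Pow(3, -1)) = Mul(4, Rational(1, 3)) = Rational(4, 3) ≈ 1.3333)
Function('B')(n) = Mul(Rational(4, 3), n)
Add(Add(56, Function('B')(Add(-8, 6))), -107) = Add(Add(56, Mul(Rational(4, 3), Add(-8, 6))), -107) = Add(Add(56, Mul(Rational(4, 3), -2)), -107) = Add(Add(56, Rational(-8, 3)), -107) = Add(Rational(160, 3), -107) = Rational(-161, 3)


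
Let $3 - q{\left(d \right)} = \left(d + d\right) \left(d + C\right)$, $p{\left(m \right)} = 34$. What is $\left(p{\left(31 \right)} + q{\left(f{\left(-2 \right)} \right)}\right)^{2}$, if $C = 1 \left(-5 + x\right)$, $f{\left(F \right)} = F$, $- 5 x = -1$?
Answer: $\frac{2401}{25} \approx 96.04$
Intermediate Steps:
$x = \frac{1}{5}$ ($x = \left(- \frac{1}{5}\right) \left(-1\right) = \frac{1}{5} \approx 0.2$)
$C = - \frac{24}{5}$ ($C = 1 \left(-5 + \frac{1}{5}\right) = 1 \left(- \frac{24}{5}\right) = - \frac{24}{5} \approx -4.8$)
$q{\left(d \right)} = 3 - 2 d \left(- \frac{24}{5} + d\right)$ ($q{\left(d \right)} = 3 - \left(d + d\right) \left(d - \frac{24}{5}\right) = 3 - 2 d \left(- \frac{24}{5} + d\right)$)
$\left(p{\left(31 \right)} + q{\left(f{\left(-2 \right)} \right)}\right)^{2} = \left(34 + \left(3 - 2 \left(-2\right)^{2} + \frac{48}{5} \left(-2\right)\right)\right)^{2} = \left(34 - \frac{121}{5}\right)^{2} = \left(\frac{49}{5}\right)^{2} = \frac{2401}{25}$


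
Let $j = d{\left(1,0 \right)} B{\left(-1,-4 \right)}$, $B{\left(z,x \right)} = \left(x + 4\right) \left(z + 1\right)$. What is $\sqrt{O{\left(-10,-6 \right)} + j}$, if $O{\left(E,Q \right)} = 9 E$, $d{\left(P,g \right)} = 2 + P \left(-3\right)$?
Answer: $3 i \sqrt{10} \approx 9.4868 i$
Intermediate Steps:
$B{\left(z,x \right)} = \left(1 + z\right) \left(4 + x\right)$ ($B{\left(z,x \right)} = \left(4 + x\right) \left(1 + z\right) = \left(1 + z\right) \left(4 + x\right)$)
$d{\left(P,g \right)} = 2 - 3 P$
$j = 0$ ($j = \left(2 - 3\right) \left(4 - 4 + 4 \left(-1\right) - -4\right) = \left(2 - 3\right) \left(4 - 4 - 4 + 4\right) = \left(-1\right) 0 = 0$)
$\sqrt{O{\left(-10,-6 \right)} + j} = \sqrt{9 \left(-10\right) + 0} = \sqrt{-90 + 0} = \sqrt{-90} = 3 i \sqrt{10}$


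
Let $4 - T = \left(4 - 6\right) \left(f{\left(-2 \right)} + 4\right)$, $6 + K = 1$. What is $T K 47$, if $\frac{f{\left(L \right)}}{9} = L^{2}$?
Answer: $-19740$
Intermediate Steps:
$f{\left(L \right)} = 9 L^{2}$
$K = -5$ ($K = -6 + 1 = -5$)
$T = 84$ ($T = 4 - \left(4 - 6\right) \left(9 \left(-2\right)^{2} + 4\right) = 4 - \left(4 - 6\right) \left(9 \cdot 4 + 4\right) = 4 - - 2 \left(36 + 4\right) = 4 - \left(-2\right) 40 = 4 - -80 = 4 + 80 = 84$)
$T K 47 = 84 \left(-5\right) 47 = \left(-420\right) 47 = -19740$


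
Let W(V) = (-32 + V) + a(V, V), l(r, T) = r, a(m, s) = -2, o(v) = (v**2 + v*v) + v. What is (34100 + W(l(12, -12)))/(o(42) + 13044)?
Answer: 17039/8307 ≈ 2.0512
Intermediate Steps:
o(v) = v + 2*v**2 (o(v) = (v**2 + v**2) + v = 2*v**2 + v = v + 2*v**2)
W(V) = -34 + V (W(V) = (-32 + V) - 2 = -34 + V)
(34100 + W(l(12, -12)))/(o(42) + 13044) = (34100 + (-34 + 12))/(42*(1 + 2*42) + 13044) = (34100 - 22)/(42*(1 + 84) + 13044) = 34078/(42*85 + 13044) = 34078/(3570 + 13044) = 34078/16614 = 34078*(1/16614) = 17039/8307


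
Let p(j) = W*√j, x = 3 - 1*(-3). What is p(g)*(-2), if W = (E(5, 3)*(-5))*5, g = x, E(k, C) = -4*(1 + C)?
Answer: -800*√6 ≈ -1959.6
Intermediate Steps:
x = 6 (x = 3 + 3 = 6)
E(k, C) = -4 - 4*C
g = 6
W = 400 (W = ((-4 - 4*3)*(-5))*5 = ((-4 - 12)*(-5))*5 = -16*(-5)*5 = 80*5 = 400)
p(j) = 400*√j
p(g)*(-2) = (400*√6)*(-2) = -800*√6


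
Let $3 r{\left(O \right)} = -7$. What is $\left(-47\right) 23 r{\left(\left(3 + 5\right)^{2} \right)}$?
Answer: $\frac{7567}{3} \approx 2522.3$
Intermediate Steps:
$r{\left(O \right)} = - \frac{7}{3}$ ($r{\left(O \right)} = \frac{1}{3} \left(-7\right) = - \frac{7}{3}$)
$\left(-47\right) 23 r{\left(\left(3 + 5\right)^{2} \right)} = \left(-47\right) 23 \left(- \frac{7}{3}\right) = \left(-1081\right) \left(- \frac{7}{3}\right) = \frac{7567}{3}$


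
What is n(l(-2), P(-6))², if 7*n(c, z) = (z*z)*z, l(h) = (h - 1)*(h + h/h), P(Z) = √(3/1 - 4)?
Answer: -1/49 ≈ -0.020408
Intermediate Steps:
P(Z) = I (P(Z) = √(3*1 - 4) = √(3 - 4) = √(-1) = I)
l(h) = (1 + h)*(-1 + h) (l(h) = (-1 + h)*(h + 1) = (-1 + h)*(1 + h) = (1 + h)*(-1 + h))
n(c, z) = z³/7 (n(c, z) = ((z*z)*z)/7 = (z²*z)/7 = z³/7)
n(l(-2), P(-6))² = (I³/7)² = ((-I)/7)² = (-I/7)² = -1/49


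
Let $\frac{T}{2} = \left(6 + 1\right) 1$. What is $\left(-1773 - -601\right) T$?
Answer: $-16408$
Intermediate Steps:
$T = 14$ ($T = 2 \left(6 + 1\right) 1 = 2 \cdot 7 \cdot 1 = 2 \cdot 7 = 14$)
$\left(-1773 - -601\right) T = \left(-1773 - -601\right) 14 = \left(-1773 + 601\right) 14 = \left(-1172\right) 14 = -16408$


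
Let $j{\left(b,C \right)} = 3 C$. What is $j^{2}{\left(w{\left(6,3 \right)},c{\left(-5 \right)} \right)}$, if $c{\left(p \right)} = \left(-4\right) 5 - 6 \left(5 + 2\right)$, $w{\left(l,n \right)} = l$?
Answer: $34596$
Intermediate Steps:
$c{\left(p \right)} = -62$ ($c{\left(p \right)} = -20 - 6 \cdot 7 = -20 - 42 = -62$)
$j^{2}{\left(w{\left(6,3 \right)},c{\left(-5 \right)} \right)} = \left(3 \left(-62\right)\right)^{2} = \left(-186\right)^{2} = 34596$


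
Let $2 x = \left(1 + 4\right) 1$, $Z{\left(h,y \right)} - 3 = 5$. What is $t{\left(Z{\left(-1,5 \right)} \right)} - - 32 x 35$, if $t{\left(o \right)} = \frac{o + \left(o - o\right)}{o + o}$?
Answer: $\frac{5601}{2} \approx 2800.5$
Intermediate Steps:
$Z{\left(h,y \right)} = 8$ ($Z{\left(h,y \right)} = 3 + 5 = 8$)
$x = \frac{5}{2}$ ($x = \frac{\left(1 + 4\right) 1}{2} = \frac{5 \cdot 1}{2} = \frac{1}{2} \cdot 5 = \frac{5}{2} \approx 2.5$)
$t{\left(o \right)} = \frac{1}{2}$ ($t{\left(o \right)} = \frac{o + 0}{2 o} = o \frac{1}{2 o} = \frac{1}{2}$)
$t{\left(Z{\left(-1,5 \right)} \right)} - - 32 x 35 = \frac{1}{2} - \left(-32\right) \frac{5}{2} \cdot 35 = \frac{1}{2} - \left(-80\right) 35 = \frac{1}{2} - -2800 = \frac{1}{2} + 2800 = \frac{5601}{2}$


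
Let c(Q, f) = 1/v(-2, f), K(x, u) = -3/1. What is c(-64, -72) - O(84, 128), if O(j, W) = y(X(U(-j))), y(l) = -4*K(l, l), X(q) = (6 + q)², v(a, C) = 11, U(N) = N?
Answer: -131/11 ≈ -11.909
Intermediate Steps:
K(x, u) = -3 (K(x, u) = -3*1 = -3)
c(Q, f) = 1/11
y(l) = 12 (y(l) = -4*(-3) = 12)
O(j, W) = 12
c(-64, -72) - O(84, 128) = 1/11 - 1*12 = 1/11 - 12 = -131/11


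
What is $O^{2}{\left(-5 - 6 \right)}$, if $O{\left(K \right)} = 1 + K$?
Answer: $100$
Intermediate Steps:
$O^{2}{\left(-5 - 6 \right)} = \left(1 - 11\right)^{2} = \left(-10\right)^{2} = 100$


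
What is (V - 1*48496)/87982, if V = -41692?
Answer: -45094/43991 ≈ -1.0251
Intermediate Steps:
(V - 1*48496)/87982 = (-41692 - 1*48496)/87982 = (-41692 - 48496)*(1/87982) = -90188*1/87982 = -45094/43991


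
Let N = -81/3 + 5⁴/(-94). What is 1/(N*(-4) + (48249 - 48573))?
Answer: -47/8902 ≈ -0.0052797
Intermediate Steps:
N = -3163/94 (N = -81*⅓ + 625*(-1/94) = -27 - 625/94 = -3163/94 ≈ -33.649)
1/(N*(-4) + (48249 - 48573)) = 1/(-3163/94*(-4) + (48249 - 48573)) = 1/(6326/47 - 324) = 1/(-8902/47) = -47/8902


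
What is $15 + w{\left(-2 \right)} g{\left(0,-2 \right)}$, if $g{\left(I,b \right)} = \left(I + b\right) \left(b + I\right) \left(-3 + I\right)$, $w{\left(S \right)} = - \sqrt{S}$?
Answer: $15 + 12 i \sqrt{2} \approx 15.0 + 16.971 i$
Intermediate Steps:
$g{\left(I,b \right)} = \left(I + b\right)^{2} \left(-3 + I\right)$ ($g{\left(I,b \right)} = \left(I + b\right) \left(I + b\right) \left(-3 + I\right) = \left(I + b\right)^{2} \left(-3 + I\right)$)
$15 + w{\left(-2 \right)} g{\left(0,-2 \right)} = 15 + - \sqrt{-2} \left(0 - 2\right)^{2} \left(-3 + 0\right) = 15 + - i \sqrt{2} \left(-2\right)^{2} \left(-3\right) = 15 + - i \sqrt{2} \cdot 4 \left(-3\right) = 15 + - i \sqrt{2} \left(-12\right) = 15 + 12 i \sqrt{2}$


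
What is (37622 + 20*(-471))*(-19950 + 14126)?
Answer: -164248448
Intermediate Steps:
(37622 + 20*(-471))*(-19950 + 14126) = (37622 - 9420)*(-5824) = 28202*(-5824) = -164248448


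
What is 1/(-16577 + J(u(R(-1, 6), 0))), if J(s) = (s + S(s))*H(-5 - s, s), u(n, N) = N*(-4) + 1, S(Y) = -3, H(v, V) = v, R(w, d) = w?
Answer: -1/16565 ≈ -6.0368e-5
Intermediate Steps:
u(n, N) = 1 - 4*N (u(n, N) = -4*N + 1 = 1 - 4*N)
J(s) = (-5 - s)*(-3 + s) (J(s) = (s - 3)*(-5 - s) = (-3 + s)*(-5 - s) = (-5 - s)*(-3 + s))
1/(-16577 + J(u(R(-1, 6), 0))) = 1/(-16577 - (-3 + (1 - 4*0))*(5 + (1 - 4*0))) = 1/(-16577 - (-3 + (1 + 0))*(5 + (1 + 0))) = 1/(-16577 - (-3 + 1)*(5 + 1)) = 1/(-16577 - 1*(-2)*6) = 1/(-16577 + 12) = 1/(-16565) = -1/16565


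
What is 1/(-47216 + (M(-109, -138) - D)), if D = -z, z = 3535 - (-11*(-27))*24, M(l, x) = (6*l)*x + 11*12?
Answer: 1/39575 ≈ 2.5268e-5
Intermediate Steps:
M(l, x) = 132 + 6*l*x (M(l, x) = 6*l*x + 132 = 132 + 6*l*x)
z = -3593 (z = 3535 - 297*24 = 3535 - 1*7128 = 3535 - 7128 = -3593)
D = 3593 (D = -1*(-3593) = 3593)
1/(-47216 + (M(-109, -138) - D)) = 1/(-47216 + ((132 + 6*(-109)*(-138)) - 1*3593)) = 1/(-47216 + ((132 + 90252) - 3593)) = 1/(-47216 + (90384 - 3593)) = 1/(-47216 + 86791) = 1/39575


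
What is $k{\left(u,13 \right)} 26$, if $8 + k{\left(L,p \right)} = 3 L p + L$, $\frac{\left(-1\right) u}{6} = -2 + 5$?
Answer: $-18928$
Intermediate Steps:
$u = -18$ ($u = - 6 \left(-2 + 5\right) = \left(-6\right) 3 = -18$)
$k{\left(L,p \right)} = -8 + L + 3 L p$ ($k{\left(L,p \right)} = -8 + \left(3 L p + L\right) = -8 + \left(L + 3 L p\right) = -8 + L + 3 L p$)
$k{\left(u,13 \right)} 26 = \left(-8 - 18 + 3 \left(-18\right) 13\right) 26 = \left(-8 - 18 - 702\right) 26 = \left(-728\right) 26 = -18928$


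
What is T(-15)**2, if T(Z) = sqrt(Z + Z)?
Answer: -30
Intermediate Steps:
T(Z) = sqrt(2)*sqrt(Z) (T(Z) = sqrt(2*Z) = sqrt(2)*sqrt(Z))
T(-15)**2 = (sqrt(2)*sqrt(-15))**2 = (sqrt(2)*(I*sqrt(15)))**2 = (I*sqrt(30))**2 = -30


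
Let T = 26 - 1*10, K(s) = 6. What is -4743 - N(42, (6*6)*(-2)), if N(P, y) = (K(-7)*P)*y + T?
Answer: 13385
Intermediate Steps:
T = 16 (T = 26 - 10 = 16)
N(P, y) = 16 + 6*P*y (N(P, y) = (6*P)*y + 16 = 6*P*y + 16 = 16 + 6*P*y)
-4743 - N(42, (6*6)*(-2)) = -4743 - (16 + 6*42*((6*6)*(-2))) = -4743 - (16 + 6*42*(36*(-2))) = -4743 - (16 + 6*42*(-72)) = -4743 - (16 - 18144) = -4743 - 1*(-18128) = -4743 + 18128 = 13385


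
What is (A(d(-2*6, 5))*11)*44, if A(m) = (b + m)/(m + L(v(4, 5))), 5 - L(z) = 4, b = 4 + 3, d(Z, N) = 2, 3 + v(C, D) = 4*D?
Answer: 1452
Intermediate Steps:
v(C, D) = -3 + 4*D
b = 7
L(z) = 1 (L(z) = 5 - 1*4 = 5 - 4 = 1)
A(m) = (7 + m)/(1 + m) (A(m) = (7 + m)/(m + 1) = (7 + m)/(1 + m))
(A(d(-2*6, 5))*11)*44 = (((7 + 2)/(1 + 2))*11)*44 = ((9/3)*11)*44 = (((⅓)*9)*11)*44 = (3*11)*44 = 33*44 = 1452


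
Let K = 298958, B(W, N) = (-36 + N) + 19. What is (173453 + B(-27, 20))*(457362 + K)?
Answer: 131188241920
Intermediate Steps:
B(W, N) = -17 + N
(173453 + B(-27, 20))*(457362 + K) = (173453 + (-17 + 20))*(457362 + 298958) = (173453 + 3)*756320 = 173456*756320 = 131188241920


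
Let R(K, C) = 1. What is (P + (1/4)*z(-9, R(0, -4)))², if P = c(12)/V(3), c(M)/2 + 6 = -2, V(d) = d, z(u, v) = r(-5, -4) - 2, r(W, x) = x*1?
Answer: 1681/36 ≈ 46.694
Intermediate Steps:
r(W, x) = x
z(u, v) = -6 (z(u, v) = -4 - 2 = -6)
c(M) = -16 (c(M) = -12 + 2*(-2) = -12 - 4 = -16)
P = -16/3 ≈ -5.3333
(P + (1/4)*z(-9, R(0, -4)))² = (-16/3 + (1/4)*(-6))² = (-16/3 + (1*(¼))*(-6))² = (-16/3 + (¼)*(-6))² = (-16/3 - 3/2)² = (-41/6)² = 1681/36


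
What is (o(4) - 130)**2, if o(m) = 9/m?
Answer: 261121/16 ≈ 16320.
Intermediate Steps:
(o(4) - 130)**2 = (9/4 - 130)**2 = (-511/4)**2 = 261121/16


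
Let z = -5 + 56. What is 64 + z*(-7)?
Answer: -293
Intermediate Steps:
z = 51
64 + z*(-7) = 64 + 51*(-7) = 64 - 357 = -293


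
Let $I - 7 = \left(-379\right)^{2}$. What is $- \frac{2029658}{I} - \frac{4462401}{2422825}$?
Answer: $- \frac{2779260561349}{174016982800} \approx -15.971$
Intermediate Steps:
$I = 143648$ ($I = 7 + \left(-379\right)^{2} = 7 + 143641 = 143648$)
$- \frac{2029658}{I} - \frac{4462401}{2422825} = - \frac{2029658}{143648} - \frac{4462401}{2422825} = \left(-2029658\right) \frac{1}{143648} - \frac{4462401}{2422825} = - \frac{1014829}{71824} - \frac{4462401}{2422825} = - \frac{2779260561349}{174016982800}$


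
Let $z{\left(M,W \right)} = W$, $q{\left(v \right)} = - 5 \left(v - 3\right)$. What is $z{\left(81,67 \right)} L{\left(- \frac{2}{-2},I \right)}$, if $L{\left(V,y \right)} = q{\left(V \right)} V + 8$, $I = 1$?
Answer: $1206$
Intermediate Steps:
$q{\left(v \right)} = 15 - 5 v$ ($q{\left(v \right)} = - 5 \left(-3 + v\right) = 15 - 5 v$)
$L{\left(V,y \right)} = 8 + V \left(15 - 5 V\right)$ ($L{\left(V,y \right)} = \left(15 - 5 V\right) V + 8 = V \left(15 - 5 V\right) + 8 = 8 + V \left(15 - 5 V\right)$)
$z{\left(81,67 \right)} L{\left(- \frac{2}{-2},I \right)} = 67 \left(8 - 5 \left(- \frac{2}{-2}\right) \left(-3 - \frac{2}{-2}\right)\right) = 67 \left(8 - 5 \left(\left(-2\right) \left(- \frac{1}{2}\right)\right) \left(-3 - -1\right)\right) = 67 \left(8 - 5 \left(-3 + 1\right)\right) = 67 \left(8 - 5 \left(-2\right)\right) = 67 \left(8 + 10\right) = 67 \cdot 18 = 1206$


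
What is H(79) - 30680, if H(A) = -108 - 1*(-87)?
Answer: -30701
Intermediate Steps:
H(A) = -21 (H(A) = -108 + 87 = -21)
H(79) - 30680 = -21 - 30680 = -30701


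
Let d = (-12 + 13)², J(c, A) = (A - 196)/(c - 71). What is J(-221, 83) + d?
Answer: 405/292 ≈ 1.3870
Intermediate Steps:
J(c, A) = (-196 + A)/(-71 + c)
d = 1 (d = 1² = 1)
J(-221, 83) + d = (-196 + 83)/(-71 - 221) + 1 = -113/(-292) + 1 = -1/292*(-113) + 1 = 113/292 + 1 = 405/292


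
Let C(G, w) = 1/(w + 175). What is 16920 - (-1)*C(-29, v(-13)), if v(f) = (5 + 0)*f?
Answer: 1861201/110 ≈ 16920.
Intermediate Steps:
v(f) = 5*f
C(G, w) = 1/(175 + w)
16920 - (-1)*C(-29, v(-13)) = 16920 - (-1)/(175 + 5*(-13)) = 16920 - (-1)/(175 - 65) = 16920 - (-1)/110 = 16920 - 1*(-1/110) = 16920 + 1/110 = 1861201/110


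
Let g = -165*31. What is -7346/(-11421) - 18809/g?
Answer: 84130793/19472805 ≈ 4.3204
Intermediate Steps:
g = -5115
-7346/(-11421) - 18809/g = -7346/(-11421) - 18809/(-5115) = -7346*(-1/11421) - 18809*(-1/5115) = 7346/11421 + 18809/5115 = 84130793/19472805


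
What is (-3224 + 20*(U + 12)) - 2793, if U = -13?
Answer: -6037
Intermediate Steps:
(-3224 + 20*(U + 12)) - 2793 = (-3224 + 20*(-13 + 12)) - 2793 = (-3224 + 20*(-1)) - 2793 = (-3224 - 20) - 2793 = -3244 - 2793 = -6037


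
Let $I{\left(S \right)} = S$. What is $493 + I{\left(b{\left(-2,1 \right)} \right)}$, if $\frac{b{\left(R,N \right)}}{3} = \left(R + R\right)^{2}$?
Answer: $541$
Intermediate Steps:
$b{\left(R,N \right)} = 12 R^{2}$ ($b{\left(R,N \right)} = 3 \left(R + R\right)^{2} = 3 \left(2 R\right)^{2} = 3 \cdot 4 R^{2} = 12 R^{2}$)
$493 + I{\left(b{\left(-2,1 \right)} \right)} = 493 + 12 \left(-2\right)^{2} = 493 + 12 \cdot 4 = 493 + 48 = 541$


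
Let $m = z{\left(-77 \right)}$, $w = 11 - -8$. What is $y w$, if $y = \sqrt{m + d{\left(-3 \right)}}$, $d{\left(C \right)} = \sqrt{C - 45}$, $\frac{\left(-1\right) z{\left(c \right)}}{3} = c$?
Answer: $19 \sqrt{231 + 4 i \sqrt{3}} \approx 288.81 + 4.33 i$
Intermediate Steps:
$w = 19$ ($w = 11 + 8 = 19$)
$z{\left(c \right)} = - 3 c$
$m = 231$ ($m = \left(-3\right) \left(-77\right) = 231$)
$d{\left(C \right)} = \sqrt{-45 + C}$
$y = \sqrt{231 + 4 i \sqrt{3}}$ ($y = \sqrt{231 + \sqrt{-45 - 3}} = \sqrt{231 + \sqrt{-48}} = \sqrt{231 + 4 i \sqrt{3}} \approx 15.2 + 0.2279 i$)
$y w = \sqrt{231 + 4 i \sqrt{3}} \cdot 19 = 19 \sqrt{231 + 4 i \sqrt{3}}$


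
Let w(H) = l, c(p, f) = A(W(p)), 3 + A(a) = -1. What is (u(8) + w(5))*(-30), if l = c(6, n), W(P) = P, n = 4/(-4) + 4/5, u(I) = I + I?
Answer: -360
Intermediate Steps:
u(I) = 2*I
n = -1/5 (n = 4*(-1/4) + 4*(1/5) = -1 + 4/5 = -1/5 ≈ -0.20000)
A(a) = -4 (A(a) = -3 - 1 = -4)
c(p, f) = -4
l = -4
w(H) = -4
(u(8) + w(5))*(-30) = (2*8 - 4)*(-30) = (16 - 4)*(-30) = 12*(-30) = -360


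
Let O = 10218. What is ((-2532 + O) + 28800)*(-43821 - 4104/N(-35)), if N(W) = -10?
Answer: -7919395758/5 ≈ -1.5839e+9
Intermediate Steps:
((-2532 + O) + 28800)*(-43821 - 4104/N(-35)) = ((-2532 + 10218) + 28800)*(-43821 - 4104/(-10)) = (7686 + 28800)*(-43821 - 4104*(-⅒)) = 36486*(-43821 + 2052/5) = 36486*(-217053/5) = -7919395758/5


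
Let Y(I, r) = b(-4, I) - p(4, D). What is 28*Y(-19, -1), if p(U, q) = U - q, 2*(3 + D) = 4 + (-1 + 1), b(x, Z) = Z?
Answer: -672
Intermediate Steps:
D = -1 (D = -3 + (4 + (-1 + 1))/2 = -3 + (4 + 0)/2 = -3 + (1/2)*4 = -3 + 2 = -1)
Y(I, r) = -5 + I (Y(I, r) = I - (4 - 1*(-1)) = I - (4 + 1) = I - 1*5 = I - 5 = -5 + I)
28*Y(-19, -1) = 28*(-5 - 19) = 28*(-24) = -672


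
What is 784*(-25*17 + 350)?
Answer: -58800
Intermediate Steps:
784*(-25*17 + 350) = 784*(-425 + 350) = 784*(-75) = -58800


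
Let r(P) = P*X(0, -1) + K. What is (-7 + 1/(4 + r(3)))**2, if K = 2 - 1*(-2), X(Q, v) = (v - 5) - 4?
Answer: 24025/484 ≈ 49.638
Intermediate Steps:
X(Q, v) = -9 + v (X(Q, v) = (-5 + v) - 4 = -9 + v)
K = 4 (K = 2 + 2 = 4)
r(P) = 4 - 10*P (r(P) = P*(-9 - 1) + 4 = P*(-10) + 4 = -10*P + 4 = 4 - 10*P)
(-7 + 1/(4 + r(3)))**2 = (-7 + 1/(4 + (4 - 10*3)))**2 = (-7 + 1/(4 + (4 - 30)))**2 = (-7 + 1/(4 - 26))**2 = (-7 + 1/(-22))**2 = (-7 - 1/22)**2 = (-155/22)**2 = 24025/484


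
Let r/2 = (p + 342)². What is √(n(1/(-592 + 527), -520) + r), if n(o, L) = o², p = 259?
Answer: √3052148451/65 ≈ 849.94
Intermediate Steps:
r = 722402 (r = 2*(259 + 342)² = 2*601² = 2*361201 = 722402)
√(n(1/(-592 + 527), -520) + r) = √((1/(-592 + 527))² + 722402) = √((1/(-65))² + 722402) = √((-1/65)² + 722402) = √(1/4225 + 722402) = √(3052148451/4225) = √3052148451/65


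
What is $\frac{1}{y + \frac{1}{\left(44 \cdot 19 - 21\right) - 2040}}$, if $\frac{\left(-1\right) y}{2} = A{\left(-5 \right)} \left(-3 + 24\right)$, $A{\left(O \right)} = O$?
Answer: $\frac{1225}{257249} \approx 0.0047619$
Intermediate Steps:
$y = 210$ ($y = - 2 \left(- 5 \left(-3 + 24\right)\right) = - 2 \left(\left(-5\right) 21\right) = \left(-2\right) \left(-105\right) = 210$)
$\frac{1}{y + \frac{1}{\left(44 \cdot 19 - 21\right) - 2040}} = \frac{1}{210 + \frac{1}{\left(44 \cdot 19 - 21\right) - 2040}} = \frac{1}{210 + \frac{1}{\left(836 - 21\right) - 2040}} = \frac{1}{210 + \frac{1}{815 - 2040}} = \frac{1}{210 + \frac{1}{-1225}} = \frac{1}{210 - \frac{1}{1225}} = \frac{1}{\frac{257249}{1225}} = \frac{1225}{257249}$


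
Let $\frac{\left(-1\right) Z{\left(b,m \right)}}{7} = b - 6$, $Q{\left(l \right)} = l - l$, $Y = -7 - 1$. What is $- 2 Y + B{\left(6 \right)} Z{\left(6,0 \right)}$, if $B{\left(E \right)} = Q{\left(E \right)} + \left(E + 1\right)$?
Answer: $16$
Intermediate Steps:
$Y = -8$
$Q{\left(l \right)} = 0$
$Z{\left(b,m \right)} = 42 - 7 b$ ($Z{\left(b,m \right)} = - 7 \left(b - 6\right) = - 7 \left(-6 + b\right) = 42 - 7 b$)
$B{\left(E \right)} = 1 + E$ ($B{\left(E \right)} = 0 + \left(E + 1\right) = 0 + \left(1 + E\right) = 1 + E$)
$- 2 Y + B{\left(6 \right)} Z{\left(6,0 \right)} = \left(-2\right) \left(-8\right) + \left(1 + 6\right) \left(42 - 42\right) = 16 + 7 \left(42 - 42\right) = 16 + 7 \cdot 0 = 16 + 0 = 16$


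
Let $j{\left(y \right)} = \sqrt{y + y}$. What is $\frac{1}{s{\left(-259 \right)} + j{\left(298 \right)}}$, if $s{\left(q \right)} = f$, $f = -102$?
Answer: $- \frac{51}{4904} - \frac{\sqrt{149}}{4904} \approx -0.012889$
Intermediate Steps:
$s{\left(q \right)} = -102$
$j{\left(y \right)} = \sqrt{2} \sqrt{y}$ ($j{\left(y \right)} = \sqrt{2 y} = \sqrt{2} \sqrt{y}$)
$\frac{1}{s{\left(-259 \right)} + j{\left(298 \right)}} = \frac{1}{-102 + \sqrt{2} \sqrt{298}} = \frac{1}{-102 + 2 \sqrt{149}}$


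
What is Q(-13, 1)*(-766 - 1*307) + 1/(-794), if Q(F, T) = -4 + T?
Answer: 2555885/794 ≈ 3219.0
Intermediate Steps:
Q(-13, 1)*(-766 - 1*307) + 1/(-794) = (-4 + 1)*(-766 - 1*307) + 1/(-794) = -3*(-766 - 307) - 1/794 = -3*(-1073) - 1/794 = 3219 - 1/794 = 2555885/794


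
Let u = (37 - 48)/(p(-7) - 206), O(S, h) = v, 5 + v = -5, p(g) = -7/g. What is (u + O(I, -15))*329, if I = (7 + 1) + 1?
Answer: -670831/205 ≈ -3272.3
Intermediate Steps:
I = 9 (I = 8 + 1 = 9)
v = -10 (v = -5 - 5 = -10)
O(S, h) = -10
u = 11/205 (u = (37 - 48)/(-7/(-7) - 206) = -11/(-7*(-⅐) - 206) = -11/(1 - 206) = -11/(-205) = -11*(-1/205) = 11/205 ≈ 0.053659)
(u + O(I, -15))*329 = (11/205 - 10)*329 = -2039/205*329 = -670831/205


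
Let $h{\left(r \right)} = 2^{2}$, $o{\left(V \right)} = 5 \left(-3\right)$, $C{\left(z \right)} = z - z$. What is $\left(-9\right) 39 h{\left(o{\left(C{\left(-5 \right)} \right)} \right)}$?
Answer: $-1404$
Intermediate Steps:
$C{\left(z \right)} = 0$
$o{\left(V \right)} = -15$
$h{\left(r \right)} = 4$
$\left(-9\right) 39 h{\left(o{\left(C{\left(-5 \right)} \right)} \right)} = \left(-9\right) 39 \cdot 4 = \left(-351\right) 4 = -1404$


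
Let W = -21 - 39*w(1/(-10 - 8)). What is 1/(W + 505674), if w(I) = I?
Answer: 6/3033931 ≈ 1.9776e-6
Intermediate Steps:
W = -113/6 (W = -21 - 39/(-10 - 8) = -21 - 39/(-18) = -21 - 39*(-1/18) = -21 + 13/6 = -113/6 ≈ -18.833)
1/(W + 505674) = 1/(-113/6 + 505674) = 1/(3033931/6) = 6/3033931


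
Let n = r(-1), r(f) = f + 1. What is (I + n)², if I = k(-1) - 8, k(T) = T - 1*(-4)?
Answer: 25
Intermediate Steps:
k(T) = 4 + T (k(T) = T + 4 = 4 + T)
r(f) = 1 + f
n = 0 (n = 1 - 1 = 0)
I = -5 (I = (4 - 1) - 8 = 3 - 8 = -5)
(I + n)² = (-5 + 0)² = (-5)² = 25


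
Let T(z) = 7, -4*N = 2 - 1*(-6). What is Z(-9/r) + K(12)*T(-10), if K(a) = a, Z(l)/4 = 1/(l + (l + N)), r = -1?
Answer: 337/4 ≈ 84.250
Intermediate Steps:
N = -2 (N = -(2 - 1*(-6))/4 = -(2 + 6)/4 = -1/4*8 = -2)
Z(l) = 4/(-2 + 2*l) (Z(l) = 4/(l + (l - 2)) = 4/(l + (-2 + l)) = 4/(-2 + 2*l))
Z(-9/r) + K(12)*T(-10) = 2/(-1 - 9/(-1)) + 12*7 = 2/(-1 - 9*(-1)) + 84 = 2/(-1 + 9) + 84 = 2/8 + 84 = 2*(1/8) + 84 = 1/4 + 84 = 337/4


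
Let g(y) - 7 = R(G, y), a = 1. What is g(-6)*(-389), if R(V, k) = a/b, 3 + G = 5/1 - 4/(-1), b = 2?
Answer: -5835/2 ≈ -2917.5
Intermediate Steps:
G = 6 (G = -3 + (5/1 - 4/(-1)) = -3 + (5*1 - 4*(-1)) = -3 + (5 + 4) = -3 + 9 = 6)
R(V, k) = ½ (R(V, k) = 1/2 = 1*(½) = ½)
g(y) = 15/2 (g(y) = 7 + ½ = 15/2)
g(-6)*(-389) = (15/2)*(-389) = -5835/2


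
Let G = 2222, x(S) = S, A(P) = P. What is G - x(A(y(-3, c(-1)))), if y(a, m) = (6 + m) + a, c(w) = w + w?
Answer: 2221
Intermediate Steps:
c(w) = 2*w
y(a, m) = 6 + a + m
G - x(A(y(-3, c(-1)))) = 2222 - (6 - 3 + 2*(-1)) = 2222 - (6 - 3 - 2) = 2222 - 1*1 = 2222 - 1 = 2221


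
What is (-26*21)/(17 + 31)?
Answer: -91/8 ≈ -11.375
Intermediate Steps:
(-26*21)/(17 + 31) = -546/48 = -546*1/48 = -91/8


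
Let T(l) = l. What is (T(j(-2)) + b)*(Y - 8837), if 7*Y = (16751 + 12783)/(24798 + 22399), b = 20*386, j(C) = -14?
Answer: -22497895783434/330379 ≈ -6.8097e+7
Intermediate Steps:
b = 7720
Y = 29534/330379 (Y = ((16751 + 12783)/(24798 + 22399))/7 = (29534/47197)/7 = (29534*(1/47197))/7 = (1/7)*(29534/47197) = 29534/330379 ≈ 0.089394)
(T(j(-2)) + b)*(Y - 8837) = (-14 + 7720)*(29534/330379 - 8837) = 7706*(-2919529689/330379) = -22497895783434/330379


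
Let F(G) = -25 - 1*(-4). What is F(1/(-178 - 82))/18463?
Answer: -21/18463 ≈ -0.0011374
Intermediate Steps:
F(G) = -21 (F(G) = -25 + 4 = -21)
F(1/(-178 - 82))/18463 = -21/18463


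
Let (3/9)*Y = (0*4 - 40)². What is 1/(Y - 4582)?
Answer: 1/218 ≈ 0.0045872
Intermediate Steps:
Y = 4800 (Y = 3*(0*4 - 40)² = 3*(0 - 40)² = 3*(-40)² = 3*1600 = 4800)
1/(Y - 4582) = 1/(4800 - 4582) = 1/218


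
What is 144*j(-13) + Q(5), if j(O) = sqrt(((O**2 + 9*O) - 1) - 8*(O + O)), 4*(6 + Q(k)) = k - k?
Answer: -6 + 144*sqrt(259) ≈ 2311.5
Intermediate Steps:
Q(k) = -6 (Q(k) = -6 + (k - k)/4 = -6 + (1/4)*0 = -6 + 0 = -6)
j(O) = sqrt(-1 + O**2 - 7*O) (j(O) = sqrt((-1 + O**2 + 9*O) - 16*O) = sqrt(-1 + O**2 - 7*O))
144*j(-13) + Q(5) = 144*sqrt(-1 + (-13)**2 - 7*(-13)) - 6 = 144*sqrt(-1 + 169 + 91) - 6 = 144*sqrt(259) - 6 = -6 + 144*sqrt(259)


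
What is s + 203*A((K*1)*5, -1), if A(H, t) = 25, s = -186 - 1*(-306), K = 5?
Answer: 5195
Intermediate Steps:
s = 120 (s = -186 + 306 = 120)
s + 203*A((K*1)*5, -1) = 120 + 203*25 = 120 + 5075 = 5195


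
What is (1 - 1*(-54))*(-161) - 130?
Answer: -8985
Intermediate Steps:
(1 - 1*(-54))*(-161) - 130 = (1 + 54)*(-161) - 130 = 55*(-161) - 130 = -8855 - 130 = -8985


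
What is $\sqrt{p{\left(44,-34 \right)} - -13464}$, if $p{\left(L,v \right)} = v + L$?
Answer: $\sqrt{13474} \approx 116.08$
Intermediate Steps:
$p{\left(L,v \right)} = L + v$
$\sqrt{p{\left(44,-34 \right)} - -13464} = \sqrt{\left(44 - 34\right) - -13464} = \sqrt{10 + 13464} = \sqrt{13474}$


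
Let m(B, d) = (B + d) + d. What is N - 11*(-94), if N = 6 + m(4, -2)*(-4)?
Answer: 1040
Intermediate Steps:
m(B, d) = B + 2*d
N = 6 (N = 6 + (4 + 2*(-2))*(-4) = 6 + (4 - 4)*(-4) = 6 + 0*(-4) = 6 + 0 = 6)
N - 11*(-94) = 6 - 11*(-94) = 6 + 1034 = 1040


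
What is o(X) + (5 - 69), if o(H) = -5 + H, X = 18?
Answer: -51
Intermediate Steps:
o(X) + (5 - 69) = (-5 + 18) + (5 - 69) = 13 - 64 = -51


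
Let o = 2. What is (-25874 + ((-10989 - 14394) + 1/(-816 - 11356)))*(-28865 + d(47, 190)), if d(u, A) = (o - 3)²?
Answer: 4502063879280/3043 ≈ 1.4795e+9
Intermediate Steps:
d(u, A) = 1 (d(u, A) = (2 - 3)² = (-1)² = 1)
(-25874 + ((-10989 - 14394) + 1/(-816 - 11356)))*(-28865 + d(47, 190)) = (-25874 + ((-10989 - 14394) + 1/(-816 - 11356)))*(-28865 + 1) = (-25874 + (-25383 + 1/(-12172)))*(-28864) = (-25874 + (-25383 - 1/12172))*(-28864) = (-25874 - 308961877/12172)*(-28864) = -623900205/12172*(-28864) = 4502063879280/3043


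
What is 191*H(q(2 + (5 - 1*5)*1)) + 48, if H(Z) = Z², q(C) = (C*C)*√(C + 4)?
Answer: 18384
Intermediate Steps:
q(C) = C²*√(4 + C)
191*H(q(2 + (5 - 1*5)*1)) + 48 = 191*((2 + (5 - 1*5)*1)²*√(4 + (2 + (5 - 1*5)*1)))² + 48 = 191*((2 + (5 - 5)*1)²*√(4 + (2 + (5 - 5)*1)))² + 48 = 191*((2 + 0*1)²*√(4 + (2 + 0*1)))² + 48 = 191*((2 + 0)²*√(4 + (2 + 0)))² + 48 = 191*(2²*√(4 + 2))² + 48 = 191*(4*√6)² + 48 = 191*96 + 48 = 18336 + 48 = 18384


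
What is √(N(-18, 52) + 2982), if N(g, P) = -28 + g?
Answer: 2*√734 ≈ 54.185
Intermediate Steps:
√(N(-18, 52) + 2982) = √((-28 - 18) + 2982) = √(-46 + 2982) = √2936 = 2*√734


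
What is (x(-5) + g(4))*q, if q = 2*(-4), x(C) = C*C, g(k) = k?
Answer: -232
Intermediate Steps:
x(C) = C²
q = -8
(x(-5) + g(4))*q = ((-5)² + 4)*(-8) = (25 + 4)*(-8) = 29*(-8) = -232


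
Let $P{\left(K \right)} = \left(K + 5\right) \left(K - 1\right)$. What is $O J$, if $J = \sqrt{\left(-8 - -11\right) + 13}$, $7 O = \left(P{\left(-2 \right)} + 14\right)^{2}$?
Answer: $\frac{100}{7} \approx 14.286$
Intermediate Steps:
$P{\left(K \right)} = \left(-1 + K\right) \left(5 + K\right)$ ($P{\left(K \right)} = \left(5 + K\right) \left(-1 + K\right) = \left(-1 + K\right) \left(5 + K\right)$)
$O = \frac{25}{7}$ ($O = \frac{\left(\left(-5 + \left(-2\right)^{2} + 4 \left(-2\right)\right) + 14\right)^{2}}{7} = \frac{\left(\left(-5 + 4 - 8\right) + 14\right)^{2}}{7} = \frac{\left(-9 + 14\right)^{2}}{7} = \frac{5^{2}}{7} = \frac{1}{7} \cdot 25 = \frac{25}{7} \approx 3.5714$)
$J = 4$ ($J = \sqrt{\left(-8 + 11\right) + 13} = \sqrt{3 + 13} = \sqrt{16} = 4$)
$O J = \frac{25}{7} \cdot 4 = \frac{100}{7}$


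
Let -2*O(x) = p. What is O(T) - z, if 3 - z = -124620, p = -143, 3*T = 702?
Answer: -249103/2 ≈ -1.2455e+5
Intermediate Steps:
T = 234 (T = (1/3)*702 = 234)
z = 124623 (z = 3 - 1*(-124620) = 3 + 124620 = 124623)
O(x) = 143/2 (O(x) = -1/2*(-143) = 143/2)
O(T) - z = 143/2 - 1*124623 = 143/2 - 124623 = -249103/2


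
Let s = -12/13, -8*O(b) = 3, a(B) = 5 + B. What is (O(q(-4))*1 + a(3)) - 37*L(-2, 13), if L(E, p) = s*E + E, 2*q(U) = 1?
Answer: 1385/104 ≈ 13.317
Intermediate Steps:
q(U) = 1/2 (q(U) = (1/2)*1 = 1/2)
O(b) = -3/8 (O(b) = -1/8*3 = -3/8)
s = -12/13 (s = -12*1/13 = -12/13 ≈ -0.92308)
L(E, p) = E/13 (L(E, p) = -12*E/13 + E = E/13)
(O(q(-4))*1 + a(3)) - 37*L(-2, 13) = (-3/8*1 + (5 + 3)) - 37*(-2)/13 = (-3/8 + 8) - 37*(-2/13) = 61/8 + 74/13 = 1385/104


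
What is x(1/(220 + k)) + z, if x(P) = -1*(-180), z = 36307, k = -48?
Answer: 36487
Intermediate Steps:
x(P) = 180
x(1/(220 + k)) + z = 180 + 36307 = 36487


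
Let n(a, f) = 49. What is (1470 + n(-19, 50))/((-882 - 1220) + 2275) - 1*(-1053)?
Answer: 183688/173 ≈ 1061.8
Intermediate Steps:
(1470 + n(-19, 50))/((-882 - 1220) + 2275) - 1*(-1053) = (1470 + 49)/((-882 - 1220) + 2275) - 1*(-1053) = 1519/(-2102 + 2275) + 1053 = 1519/173 + 1053 = 183688/173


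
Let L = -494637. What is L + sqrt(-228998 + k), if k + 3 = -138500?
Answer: -494637 + I*sqrt(367501) ≈ -4.9464e+5 + 606.22*I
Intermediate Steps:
k = -138503 (k = -3 - 138500 = -138503)
L + sqrt(-228998 + k) = -494637 + sqrt(-228998 - 138503) = -494637 + sqrt(-367501) = -494637 + I*sqrt(367501)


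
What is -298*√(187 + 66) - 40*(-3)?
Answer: 120 - 298*√253 ≈ -4620.0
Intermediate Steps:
-298*√(187 + 66) - 40*(-3) = -298*√253 + 120 = 120 - 298*√253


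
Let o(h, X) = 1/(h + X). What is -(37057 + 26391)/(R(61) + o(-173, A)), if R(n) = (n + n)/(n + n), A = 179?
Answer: -54384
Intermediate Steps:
o(h, X) = 1/(X + h)
R(n) = 1 (R(n) = (2*n)/((2*n)) = (2*n)*(1/(2*n)) = 1)
-(37057 + 26391)/(R(61) + o(-173, A)) = -(37057 + 26391)/(1 + 1/(179 - 173)) = -63448/(1 + 1/6) = -63448/(1 + ⅙) = -63448/7/6 = -63448*6/7 = -1*54384 = -54384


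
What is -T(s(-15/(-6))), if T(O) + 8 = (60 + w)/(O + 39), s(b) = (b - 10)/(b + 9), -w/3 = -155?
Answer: -239/42 ≈ -5.6905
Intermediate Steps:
w = 465 (w = -3*(-155) = 465)
s(b) = (-10 + b)/(9 + b)
T(O) = -8 + 525/(39 + O) (T(O) = -8 + (60 + 465)/(O + 39) = -8 + 525/(39 + O))
-T(s(-15/(-6))) = -(213 - 8*(-10 - 15/(-6))/(9 - 15/(-6)))/(39 + (-10 - 15/(-6))/(9 - 15/(-6))) = -(213 - 8*(-10 - 15*(-⅙))/(9 - 15*(-⅙)))/(39 + (-10 - 15*(-⅙))/(9 - 15*(-⅙))) = -(213 - 8*(-10 + 5/2)/(9 + 5/2))/(39 + (-10 + 5/2)/(9 + 5/2)) = -(213 - 8*(-15)/(23/2*2))/(39 - 15/2/(23/2)) = -(213 - 16*(-15)/(23*2))/(39 + (2/23)*(-15/2)) = -(213 - 8*(-15/23))/(39 - 15/23) = -(213 + 120/23)/882/23 = -23*5019/(882*23) = -1*239/42 = -239/42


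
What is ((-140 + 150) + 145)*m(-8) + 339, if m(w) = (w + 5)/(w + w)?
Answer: 5889/16 ≈ 368.06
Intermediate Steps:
m(w) = (5 + w)/(2*w) (m(w) = (5 + w)/((2*w)) = (5 + w)*(1/(2*w)) = (5 + w)/(2*w))
((-140 + 150) + 145)*m(-8) + 339 = ((-140 + 150) + 145)*((½)*(5 - 8)/(-8)) + 339 = (10 + 145)*((½)*(-⅛)*(-3)) + 339 = 155*(3/16) + 339 = 465/16 + 339 = 5889/16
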